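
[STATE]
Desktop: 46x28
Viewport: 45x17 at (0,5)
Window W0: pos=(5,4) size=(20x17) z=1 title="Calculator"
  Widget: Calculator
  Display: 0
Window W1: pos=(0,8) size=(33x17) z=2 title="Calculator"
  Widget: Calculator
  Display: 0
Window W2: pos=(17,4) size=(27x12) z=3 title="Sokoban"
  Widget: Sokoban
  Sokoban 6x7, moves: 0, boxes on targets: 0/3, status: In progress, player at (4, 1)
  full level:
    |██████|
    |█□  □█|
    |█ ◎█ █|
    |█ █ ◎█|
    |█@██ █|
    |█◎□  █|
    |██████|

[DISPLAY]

     ┃ Calculator┃ Sokoban                 ┃ 
     ┠───────────┠─────────────────────────┨ 
     ┃           ┃██████                   ┃ 
┏━━━━━━━━━━━━━━━━┃█□  □█                   ┃ 
┃ Calculator     ┃█ ◎█ █                   ┃ 
┠────────────────┃█ █ ◎█                   ┃ 
┃                ┃█@██ █                   ┃ 
┃┌───┬───┬───┬───┃█◎□  █                   ┃ 
┃│ 7 │ 8 │ 9 │ ÷ ┃██████                   ┃ 
┃├───┼───┼───┼───┃Moves: 0  0/3            ┃ 
┃│ 4 │ 5 │ 6 │ × ┗━━━━━━━━━━━━━━━━━━━━━━━━━┛ 
┃├───┼───┼───┼───┤              ┃            
┃│ 1 │ 2 │ 3 │ - │              ┃            
┃├───┼───┼───┼───┤              ┃            
┃│ 0 │ . │ = │ + │              ┃            
┃├───┼───┼───┼───┤              ┃            
┃│ C │ MC│ MR│ M+│              ┃            


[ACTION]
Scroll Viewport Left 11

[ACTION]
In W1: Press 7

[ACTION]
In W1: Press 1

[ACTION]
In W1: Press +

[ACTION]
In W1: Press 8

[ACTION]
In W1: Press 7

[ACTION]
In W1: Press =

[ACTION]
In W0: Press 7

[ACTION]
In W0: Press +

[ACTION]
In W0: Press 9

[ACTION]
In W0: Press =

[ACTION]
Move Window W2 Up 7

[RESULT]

     ┃ Calculator┃█ ◎█ █                   ┃ 
     ┠───────────┃█ █ ◎█                   ┃ 
     ┃           ┃█@██ █                   ┃ 
┏━━━━━━━━━━━━━━━━┃█◎□  █                   ┃ 
┃ Calculator     ┃██████                   ┃ 
┠────────────────┃Moves: 0  0/3            ┃ 
┃                ┗━━━━━━━━━━━━━━━━━━━━━━━━━┛ 
┃┌───┬───┬───┬───┐              ┃            
┃│ 7 │ 8 │ 9 │ ÷ │              ┃            
┃├───┼───┼───┼───┤              ┃            
┃│ 4 │ 5 │ 6 │ × │              ┃            
┃├───┼───┼───┼───┤              ┃            
┃│ 1 │ 2 │ 3 │ - │              ┃            
┃├───┼───┼───┼───┤              ┃            
┃│ 0 │ . │ = │ + │              ┃            
┃├───┼───┼───┼───┤              ┃            
┃│ C │ MC│ MR│ M+│              ┃            


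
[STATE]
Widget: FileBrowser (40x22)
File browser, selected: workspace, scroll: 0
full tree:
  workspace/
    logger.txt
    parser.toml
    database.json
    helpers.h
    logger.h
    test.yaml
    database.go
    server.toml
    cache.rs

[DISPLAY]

> [-] workspace/                        
    logger.txt                          
    parser.toml                         
    database.json                       
    helpers.h                           
    logger.h                            
    test.yaml                           
    database.go                         
    server.toml                         
    cache.rs                            
                                        
                                        
                                        
                                        
                                        
                                        
                                        
                                        
                                        
                                        
                                        
                                        


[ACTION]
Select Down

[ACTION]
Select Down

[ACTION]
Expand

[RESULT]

  [-] workspace/                        
    logger.txt                          
  > parser.toml                         
    database.json                       
    helpers.h                           
    logger.h                            
    test.yaml                           
    database.go                         
    server.toml                         
    cache.rs                            
                                        
                                        
                                        
                                        
                                        
                                        
                                        
                                        
                                        
                                        
                                        
                                        


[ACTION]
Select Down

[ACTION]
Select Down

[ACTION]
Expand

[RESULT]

  [-] workspace/                        
    logger.txt                          
    parser.toml                         
    database.json                       
  > helpers.h                           
    logger.h                            
    test.yaml                           
    database.go                         
    server.toml                         
    cache.rs                            
                                        
                                        
                                        
                                        
                                        
                                        
                                        
                                        
                                        
                                        
                                        
                                        


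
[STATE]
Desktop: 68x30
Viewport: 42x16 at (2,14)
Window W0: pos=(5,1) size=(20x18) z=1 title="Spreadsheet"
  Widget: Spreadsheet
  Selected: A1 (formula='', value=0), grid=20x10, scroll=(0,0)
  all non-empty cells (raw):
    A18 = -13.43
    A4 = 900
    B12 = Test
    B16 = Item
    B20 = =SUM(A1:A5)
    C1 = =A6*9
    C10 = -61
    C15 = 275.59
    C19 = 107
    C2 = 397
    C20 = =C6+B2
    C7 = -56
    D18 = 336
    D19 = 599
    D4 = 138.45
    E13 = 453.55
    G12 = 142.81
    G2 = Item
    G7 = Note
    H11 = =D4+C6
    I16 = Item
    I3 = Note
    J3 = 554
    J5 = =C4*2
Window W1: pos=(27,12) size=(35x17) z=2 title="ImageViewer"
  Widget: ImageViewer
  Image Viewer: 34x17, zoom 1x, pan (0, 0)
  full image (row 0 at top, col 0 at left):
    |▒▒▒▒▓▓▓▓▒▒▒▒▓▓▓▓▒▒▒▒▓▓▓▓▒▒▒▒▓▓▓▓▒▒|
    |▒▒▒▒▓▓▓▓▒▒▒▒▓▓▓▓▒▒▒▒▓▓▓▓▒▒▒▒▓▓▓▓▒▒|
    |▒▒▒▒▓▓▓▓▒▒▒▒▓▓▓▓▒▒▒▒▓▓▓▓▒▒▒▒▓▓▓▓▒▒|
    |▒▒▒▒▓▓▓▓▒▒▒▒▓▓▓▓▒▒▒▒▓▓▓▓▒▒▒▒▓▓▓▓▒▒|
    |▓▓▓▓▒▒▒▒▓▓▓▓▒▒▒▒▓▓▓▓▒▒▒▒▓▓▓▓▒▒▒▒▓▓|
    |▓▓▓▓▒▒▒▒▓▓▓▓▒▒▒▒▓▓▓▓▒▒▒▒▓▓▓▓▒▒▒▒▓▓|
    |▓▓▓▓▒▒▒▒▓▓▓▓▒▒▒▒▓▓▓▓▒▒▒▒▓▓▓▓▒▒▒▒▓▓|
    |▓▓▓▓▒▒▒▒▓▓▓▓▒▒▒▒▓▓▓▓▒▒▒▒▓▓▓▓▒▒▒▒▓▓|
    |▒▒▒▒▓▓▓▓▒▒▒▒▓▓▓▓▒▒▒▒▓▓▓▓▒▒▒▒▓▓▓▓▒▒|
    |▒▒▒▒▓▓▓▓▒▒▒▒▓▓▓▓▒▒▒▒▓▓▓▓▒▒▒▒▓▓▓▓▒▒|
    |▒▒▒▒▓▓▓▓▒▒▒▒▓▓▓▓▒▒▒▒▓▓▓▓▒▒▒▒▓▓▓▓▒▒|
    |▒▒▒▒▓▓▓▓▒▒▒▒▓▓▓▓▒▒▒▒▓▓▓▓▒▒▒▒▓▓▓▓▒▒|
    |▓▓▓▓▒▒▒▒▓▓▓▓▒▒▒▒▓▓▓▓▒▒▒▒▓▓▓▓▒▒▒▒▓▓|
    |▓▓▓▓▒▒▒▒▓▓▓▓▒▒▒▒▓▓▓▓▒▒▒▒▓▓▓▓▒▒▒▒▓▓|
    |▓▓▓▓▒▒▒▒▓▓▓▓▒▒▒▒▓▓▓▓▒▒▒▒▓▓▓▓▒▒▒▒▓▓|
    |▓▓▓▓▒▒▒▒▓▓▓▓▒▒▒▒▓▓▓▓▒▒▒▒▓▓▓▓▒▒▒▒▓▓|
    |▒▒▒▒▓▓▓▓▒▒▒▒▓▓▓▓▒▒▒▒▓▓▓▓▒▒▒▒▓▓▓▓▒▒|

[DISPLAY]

   ┃  8        0      ┃  ┠────────────────
   ┃  9        0      ┃  ┃▒▒▒▒▓▓▓▓▒▒▒▒▓▓▓▓
   ┃ 10        0      ┃  ┃▒▒▒▒▓▓▓▓▒▒▒▒▓▓▓▓
   ┃ 11        0      ┃  ┃▒▒▒▒▓▓▓▓▒▒▒▒▓▓▓▓
   ┗━━━━━━━━━━━━━━━━━━┛  ┃▒▒▒▒▓▓▓▓▒▒▒▒▓▓▓▓
                         ┃▓▓▓▓▒▒▒▒▓▓▓▓▒▒▒▒
                         ┃▓▓▓▓▒▒▒▒▓▓▓▓▒▒▒▒
                         ┃▓▓▓▓▒▒▒▒▓▓▓▓▒▒▒▒
                         ┃▓▓▓▓▒▒▒▒▓▓▓▓▒▒▒▒
                         ┃▒▒▒▒▓▓▓▓▒▒▒▒▓▓▓▓
                         ┃▒▒▒▒▓▓▓▓▒▒▒▒▓▓▓▓
                         ┃▒▒▒▒▓▓▓▓▒▒▒▒▓▓▓▓
                         ┃▒▒▒▒▓▓▓▓▒▒▒▒▓▓▓▓
                         ┃▓▓▓▓▒▒▒▒▓▓▓▓▒▒▒▒
                         ┗━━━━━━━━━━━━━━━━
                                          


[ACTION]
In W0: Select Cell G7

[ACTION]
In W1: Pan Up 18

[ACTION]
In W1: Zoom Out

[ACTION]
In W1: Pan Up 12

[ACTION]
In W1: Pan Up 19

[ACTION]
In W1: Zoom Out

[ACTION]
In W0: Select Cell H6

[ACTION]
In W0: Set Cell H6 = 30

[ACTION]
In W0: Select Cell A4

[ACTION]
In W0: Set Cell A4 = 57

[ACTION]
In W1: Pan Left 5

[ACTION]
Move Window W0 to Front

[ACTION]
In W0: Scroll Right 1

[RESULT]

   ┃  8        0      ┃  ┠────────────────
   ┃  9        0      ┃  ┃▒▒▒▒▓▓▓▓▒▒▒▒▓▓▓▓
   ┃ 10        0     -┃  ┃▒▒▒▒▓▓▓▓▒▒▒▒▓▓▓▓
   ┃ 11        0      ┃  ┃▒▒▒▒▓▓▓▓▒▒▒▒▓▓▓▓
   ┗━━━━━━━━━━━━━━━━━━┛  ┃▒▒▒▒▓▓▓▓▒▒▒▒▓▓▓▓
                         ┃▓▓▓▓▒▒▒▒▓▓▓▓▒▒▒▒
                         ┃▓▓▓▓▒▒▒▒▓▓▓▓▒▒▒▒
                         ┃▓▓▓▓▒▒▒▒▓▓▓▓▒▒▒▒
                         ┃▓▓▓▓▒▒▒▒▓▓▓▓▒▒▒▒
                         ┃▒▒▒▒▓▓▓▓▒▒▒▒▓▓▓▓
                         ┃▒▒▒▒▓▓▓▓▒▒▒▒▓▓▓▓
                         ┃▒▒▒▒▓▓▓▓▒▒▒▒▓▓▓▓
                         ┃▒▒▒▒▓▓▓▓▒▒▒▒▓▓▓▓
                         ┃▓▓▓▓▒▒▒▒▓▓▓▓▒▒▒▒
                         ┗━━━━━━━━━━━━━━━━
                                          


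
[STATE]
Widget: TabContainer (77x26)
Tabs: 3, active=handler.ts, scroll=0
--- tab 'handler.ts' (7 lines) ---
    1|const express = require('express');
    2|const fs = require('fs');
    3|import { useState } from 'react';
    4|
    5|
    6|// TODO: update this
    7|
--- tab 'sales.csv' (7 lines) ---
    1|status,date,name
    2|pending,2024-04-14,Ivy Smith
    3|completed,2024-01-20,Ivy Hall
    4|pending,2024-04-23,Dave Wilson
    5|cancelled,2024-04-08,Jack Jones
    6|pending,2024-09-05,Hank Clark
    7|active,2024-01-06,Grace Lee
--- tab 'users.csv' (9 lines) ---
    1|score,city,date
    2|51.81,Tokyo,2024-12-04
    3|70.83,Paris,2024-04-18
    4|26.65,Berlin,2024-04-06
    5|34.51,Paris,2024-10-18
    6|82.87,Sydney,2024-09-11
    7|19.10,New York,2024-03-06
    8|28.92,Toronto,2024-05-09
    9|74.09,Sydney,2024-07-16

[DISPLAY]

[handler.ts]│ sales.csv │ users.csv                                          
─────────────────────────────────────────────────────────────────────────────
const express = require('express');                                          
const fs = require('fs');                                                    
import { useState } from 'react';                                            
                                                                             
                                                                             
// TODO: update this                                                         
                                                                             
                                                                             
                                                                             
                                                                             
                                                                             
                                                                             
                                                                             
                                                                             
                                                                             
                                                                             
                                                                             
                                                                             
                                                                             
                                                                             
                                                                             
                                                                             
                                                                             
                                                                             


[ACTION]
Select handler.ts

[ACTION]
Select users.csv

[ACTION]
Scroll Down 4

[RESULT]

 handler.ts │ sales.csv │[users.csv]                                         
─────────────────────────────────────────────────────────────────────────────
34.51,Paris,2024-10-18                                                       
82.87,Sydney,2024-09-11                                                      
19.10,New York,2024-03-06                                                    
28.92,Toronto,2024-05-09                                                     
74.09,Sydney,2024-07-16                                                      
                                                                             
                                                                             
                                                                             
                                                                             
                                                                             
                                                                             
                                                                             
                                                                             
                                                                             
                                                                             
                                                                             
                                                                             
                                                                             
                                                                             
                                                                             
                                                                             
                                                                             
                                                                             
                                                                             


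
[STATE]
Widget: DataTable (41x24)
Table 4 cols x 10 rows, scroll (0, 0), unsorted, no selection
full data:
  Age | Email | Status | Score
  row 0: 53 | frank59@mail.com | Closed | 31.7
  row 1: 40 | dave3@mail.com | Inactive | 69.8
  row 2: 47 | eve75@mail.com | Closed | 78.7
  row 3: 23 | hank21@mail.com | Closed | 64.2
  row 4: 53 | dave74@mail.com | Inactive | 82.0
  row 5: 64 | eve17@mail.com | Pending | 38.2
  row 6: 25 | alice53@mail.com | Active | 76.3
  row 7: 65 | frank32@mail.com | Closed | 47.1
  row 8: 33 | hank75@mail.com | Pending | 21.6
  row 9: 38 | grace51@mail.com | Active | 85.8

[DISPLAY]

Age│Email           │Status  │Score      
───┼────────────────┼────────┼─────      
53 │frank59@mail.com│Closed  │31.7       
40 │dave3@mail.com  │Inactive│69.8       
47 │eve75@mail.com  │Closed  │78.7       
23 │hank21@mail.com │Closed  │64.2       
53 │dave74@mail.com │Inactive│82.0       
64 │eve17@mail.com  │Pending │38.2       
25 │alice53@mail.com│Active  │76.3       
65 │frank32@mail.com│Closed  │47.1       
33 │hank75@mail.com │Pending │21.6       
38 │grace51@mail.com│Active  │85.8       
                                         
                                         
                                         
                                         
                                         
                                         
                                         
                                         
                                         
                                         
                                         
                                         


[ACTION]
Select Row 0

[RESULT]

Age│Email           │Status  │Score      
───┼────────────────┼────────┼─────      
>3 │frank59@mail.com│Closed  │31.7       
40 │dave3@mail.com  │Inactive│69.8       
47 │eve75@mail.com  │Closed  │78.7       
23 │hank21@mail.com │Closed  │64.2       
53 │dave74@mail.com │Inactive│82.0       
64 │eve17@mail.com  │Pending │38.2       
25 │alice53@mail.com│Active  │76.3       
65 │frank32@mail.com│Closed  │47.1       
33 │hank75@mail.com │Pending │21.6       
38 │grace51@mail.com│Active  │85.8       
                                         
                                         
                                         
                                         
                                         
                                         
                                         
                                         
                                         
                                         
                                         
                                         


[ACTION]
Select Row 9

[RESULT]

Age│Email           │Status  │Score      
───┼────────────────┼────────┼─────      
53 │frank59@mail.com│Closed  │31.7       
40 │dave3@mail.com  │Inactive│69.8       
47 │eve75@mail.com  │Closed  │78.7       
23 │hank21@mail.com │Closed  │64.2       
53 │dave74@mail.com │Inactive│82.0       
64 │eve17@mail.com  │Pending │38.2       
25 │alice53@mail.com│Active  │76.3       
65 │frank32@mail.com│Closed  │47.1       
33 │hank75@mail.com │Pending │21.6       
>8 │grace51@mail.com│Active  │85.8       
                                         
                                         
                                         
                                         
                                         
                                         
                                         
                                         
                                         
                                         
                                         
                                         


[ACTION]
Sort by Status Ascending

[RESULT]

Age│Email           │Status ▲│Score      
───┼────────────────┼────────┼─────      
25 │alice53@mail.com│Active  │76.3       
38 │grace51@mail.com│Active  │85.8       
53 │frank59@mail.com│Closed  │31.7       
47 │eve75@mail.com  │Closed  │78.7       
23 │hank21@mail.com │Closed  │64.2       
65 │frank32@mail.com│Closed  │47.1       
40 │dave3@mail.com  │Inactive│69.8       
53 │dave74@mail.com │Inactive│82.0       
64 │eve17@mail.com  │Pending │38.2       
>3 │hank75@mail.com │Pending │21.6       
                                         
                                         
                                         
                                         
                                         
                                         
                                         
                                         
                                         
                                         
                                         
                                         


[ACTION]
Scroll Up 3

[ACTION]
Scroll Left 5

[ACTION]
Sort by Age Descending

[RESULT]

Ag▼│Email           │Status  │Score      
───┼────────────────┼────────┼─────      
65 │frank32@mail.com│Closed  │47.1       
64 │eve17@mail.com  │Pending │38.2       
53 │frank59@mail.com│Closed  │31.7       
53 │dave74@mail.com │Inactive│82.0       
47 │eve75@mail.com  │Closed  │78.7       
40 │dave3@mail.com  │Inactive│69.8       
38 │grace51@mail.com│Active  │85.8       
33 │hank75@mail.com │Pending │21.6       
25 │alice53@mail.com│Active  │76.3       
>3 │hank21@mail.com │Closed  │64.2       
                                         
                                         
                                         
                                         
                                         
                                         
                                         
                                         
                                         
                                         
                                         
                                         


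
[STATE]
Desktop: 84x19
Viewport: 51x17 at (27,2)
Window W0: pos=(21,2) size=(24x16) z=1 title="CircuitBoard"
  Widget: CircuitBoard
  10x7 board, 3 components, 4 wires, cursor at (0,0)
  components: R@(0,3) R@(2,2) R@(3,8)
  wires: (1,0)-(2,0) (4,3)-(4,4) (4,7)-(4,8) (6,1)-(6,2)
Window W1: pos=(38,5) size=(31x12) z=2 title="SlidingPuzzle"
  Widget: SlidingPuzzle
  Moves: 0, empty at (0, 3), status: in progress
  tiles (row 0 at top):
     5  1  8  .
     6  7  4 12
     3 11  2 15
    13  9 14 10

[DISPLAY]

━━━━━━━━━━━━━━━━━┓                                 
uitBoard         ┃                                 
─────────────────┨                                 
1 2 3 4 5 6┏━━━━━━━━━━━━━━━━━━━━━━━━━━━━━┓         
]          ┃ SlidingPuzzle               ┃         
           ┠─────────────────────────────┨         
           ┃┌────┬────┬────┬────┐        ┃         
           ┃│  5 │  1 │  8 │    │        ┃         
       R   ┃├────┼────┼────┼────┤        ┃         
           ┃│  6 │  7 │  4 │ 12 │        ┃         
           ┃├────┼────┼────┼────┤        ┃         
           ┃│  3 │ 11 │  2 │ 15 │        ┃         
           ┃├────┼────┼────┼────┤        ┃         
           ┃│ 13 │  9 │ 14 │ 10 │        ┃         
           ┗━━━━━━━━━━━━━━━━━━━━━━━━━━━━━┛         
━━━━━━━━━━━━━━━━━┛                                 
                                                   


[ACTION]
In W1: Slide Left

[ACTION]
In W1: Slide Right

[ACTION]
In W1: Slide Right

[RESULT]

━━━━━━━━━━━━━━━━━┓                                 
uitBoard         ┃                                 
─────────────────┨                                 
1 2 3 4 5 6┏━━━━━━━━━━━━━━━━━━━━━━━━━━━━━┓         
]          ┃ SlidingPuzzle               ┃         
           ┠─────────────────────────────┨         
           ┃┌────┬────┬────┬────┐        ┃         
           ┃│  5 │    │  1 │  8 │        ┃         
       R   ┃├────┼────┼────┼────┤        ┃         
           ┃│  6 │  7 │  4 │ 12 │        ┃         
           ┃├────┼────┼────┼────┤        ┃         
           ┃│  3 │ 11 │  2 │ 15 │        ┃         
           ┃├────┼────┼────┼────┤        ┃         
           ┃│ 13 │  9 │ 14 │ 10 │        ┃         
           ┗━━━━━━━━━━━━━━━━━━━━━━━━━━━━━┛         
━━━━━━━━━━━━━━━━━┛                                 
                                                   


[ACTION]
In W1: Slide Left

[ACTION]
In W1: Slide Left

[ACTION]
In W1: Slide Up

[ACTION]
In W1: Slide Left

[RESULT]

━━━━━━━━━━━━━━━━━┓                                 
uitBoard         ┃                                 
─────────────────┨                                 
1 2 3 4 5 6┏━━━━━━━━━━━━━━━━━━━━━━━━━━━━━┓         
]          ┃ SlidingPuzzle               ┃         
           ┠─────────────────────────────┨         
           ┃┌────┬────┬────┬────┐        ┃         
           ┃│  5 │  1 │  8 │ 12 │        ┃         
       R   ┃├────┼────┼────┼────┤        ┃         
           ┃│  6 │  7 │  4 │    │        ┃         
           ┃├────┼────┼────┼────┤        ┃         
           ┃│  3 │ 11 │  2 │ 15 │        ┃         
           ┃├────┼────┼────┼────┤        ┃         
           ┃│ 13 │  9 │ 14 │ 10 │        ┃         
           ┗━━━━━━━━━━━━━━━━━━━━━━━━━━━━━┛         
━━━━━━━━━━━━━━━━━┛                                 
                                                   


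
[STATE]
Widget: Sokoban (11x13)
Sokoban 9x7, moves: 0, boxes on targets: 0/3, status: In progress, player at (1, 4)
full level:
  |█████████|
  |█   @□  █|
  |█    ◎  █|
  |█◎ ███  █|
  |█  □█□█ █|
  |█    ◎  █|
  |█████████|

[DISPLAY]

█████████  
█   @□  █  
█    ◎  █  
█◎ ███  █  
█  □█□█ █  
█    ◎  █  
█████████  
Moves: 0  0
           
           
           
           
           


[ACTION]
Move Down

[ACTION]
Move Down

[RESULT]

█████████  
█    □  █  
█   @◎  █  
█◎ ███  █  
█  □█□█ █  
█    ◎  █  
█████████  
Moves: 1  0
           
           
           
           
           


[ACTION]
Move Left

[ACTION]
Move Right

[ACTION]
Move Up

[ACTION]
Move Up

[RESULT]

█████████  
█   @□  █  
█    ◎  █  
█◎ ███  █  
█  □█□█ █  
█    ◎  █  
█████████  
Moves: 4  0
           
           
           
           
           


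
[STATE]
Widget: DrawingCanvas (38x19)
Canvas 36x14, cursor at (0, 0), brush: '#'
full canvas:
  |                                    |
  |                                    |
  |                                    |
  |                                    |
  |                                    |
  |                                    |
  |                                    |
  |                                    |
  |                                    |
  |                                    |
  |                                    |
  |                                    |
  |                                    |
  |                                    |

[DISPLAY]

+                                     
                                      
                                      
                                      
                                      
                                      
                                      
                                      
                                      
                                      
                                      
                                      
                                      
                                      
                                      
                                      
                                      
                                      
                                      


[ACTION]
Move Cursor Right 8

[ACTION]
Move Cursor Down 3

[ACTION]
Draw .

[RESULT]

                                      
                                      
                                      
        .                             
                                      
                                      
                                      
                                      
                                      
                                      
                                      
                                      
                                      
                                      
                                      
                                      
                                      
                                      
                                      


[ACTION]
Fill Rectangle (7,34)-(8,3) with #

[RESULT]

                                      
                                      
                                      
        .                             
                                      
                                      
                                      
   ################################   
   ################################   
                                      
                                      
                                      
                                      
                                      
                                      
                                      
                                      
                                      
                                      


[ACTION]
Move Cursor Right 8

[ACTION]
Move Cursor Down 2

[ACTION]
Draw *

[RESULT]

                                      
                                      
                                      
        .                             
                                      
                *                     
                                      
   ################################   
   ################################   
                                      
                                      
                                      
                                      
                                      
                                      
                                      
                                      
                                      
                                      


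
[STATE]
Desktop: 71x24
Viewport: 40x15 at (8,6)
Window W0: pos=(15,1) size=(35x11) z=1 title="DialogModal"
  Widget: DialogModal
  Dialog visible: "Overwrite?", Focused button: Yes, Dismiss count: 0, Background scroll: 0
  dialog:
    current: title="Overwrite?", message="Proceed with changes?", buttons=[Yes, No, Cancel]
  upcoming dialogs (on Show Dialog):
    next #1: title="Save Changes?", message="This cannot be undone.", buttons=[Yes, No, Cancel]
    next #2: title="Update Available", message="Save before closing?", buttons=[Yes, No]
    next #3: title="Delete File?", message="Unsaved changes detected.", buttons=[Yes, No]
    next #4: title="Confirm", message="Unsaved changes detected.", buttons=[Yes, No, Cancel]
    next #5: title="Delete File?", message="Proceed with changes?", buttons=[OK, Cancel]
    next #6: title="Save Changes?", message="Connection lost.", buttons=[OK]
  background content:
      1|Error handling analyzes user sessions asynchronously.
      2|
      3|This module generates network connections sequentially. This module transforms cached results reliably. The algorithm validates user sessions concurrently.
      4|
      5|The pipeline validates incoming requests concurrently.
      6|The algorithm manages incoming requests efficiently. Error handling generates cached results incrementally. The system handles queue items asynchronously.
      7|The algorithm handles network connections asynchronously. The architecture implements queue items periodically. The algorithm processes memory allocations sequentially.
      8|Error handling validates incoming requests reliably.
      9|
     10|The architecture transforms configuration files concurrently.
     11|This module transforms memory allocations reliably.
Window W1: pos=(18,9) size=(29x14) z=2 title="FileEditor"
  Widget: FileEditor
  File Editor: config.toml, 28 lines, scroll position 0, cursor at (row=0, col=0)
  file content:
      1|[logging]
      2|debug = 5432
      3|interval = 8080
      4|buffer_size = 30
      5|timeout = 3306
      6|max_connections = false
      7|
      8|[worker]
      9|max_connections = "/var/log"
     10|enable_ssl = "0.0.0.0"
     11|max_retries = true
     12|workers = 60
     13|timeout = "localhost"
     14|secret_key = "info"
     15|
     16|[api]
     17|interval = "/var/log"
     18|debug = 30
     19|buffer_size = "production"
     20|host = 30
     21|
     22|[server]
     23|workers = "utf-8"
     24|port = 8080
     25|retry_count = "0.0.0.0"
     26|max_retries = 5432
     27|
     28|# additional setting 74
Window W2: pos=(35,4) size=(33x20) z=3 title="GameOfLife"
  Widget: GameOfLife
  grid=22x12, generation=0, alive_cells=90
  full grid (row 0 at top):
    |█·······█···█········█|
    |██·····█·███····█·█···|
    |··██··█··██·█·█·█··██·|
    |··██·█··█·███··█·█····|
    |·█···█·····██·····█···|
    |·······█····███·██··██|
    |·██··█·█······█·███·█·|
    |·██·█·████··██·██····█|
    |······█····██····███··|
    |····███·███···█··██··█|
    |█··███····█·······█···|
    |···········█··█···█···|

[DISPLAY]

       ┃This│       Overwri┠────────────
       ┃    │ Proceed with ┃Gen: 0      
       ┃The │  [Yes]  No   ┃█·······█···
       ┃Th┏━━━━━━━━━━━━━━━━┃██·····█·███
       ┃Th┃ FileEditor     ┃··██··█··██·
       ┗━━┠────────────────┃··██·█··█·██
          ┃█logging]       ┃·█···█·····█
          ┃debug = 5432    ┃·······█····
          ┃interval = 8080 ┃·██··█·█····
          ┃buffer_size = 30┃·██·█·████··
          ┃timeout = 3306  ┃······█····█
          ┃max_connections ┃····███·███·
          ┃                ┃█··███····█·
          ┃[worker]        ┃···········█
          ┃max_connections ┃            


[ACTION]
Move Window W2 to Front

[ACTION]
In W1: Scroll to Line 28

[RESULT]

       ┃This│       Overwri┠────────────
       ┃    │ Proceed with ┃Gen: 0      
       ┃The │  [Yes]  No   ┃█·······█···
       ┃Th┏━━━━━━━━━━━━━━━━┃██·····█·███
       ┃Th┃ FileEditor     ┃··██··█··██·
       ┗━━┠────────────────┃··██·█··█·██
          ┃buffer_size = "p┃·█···█·····█
          ┃host = 30       ┃·······█····
          ┃                ┃·██··█·█····
          ┃[server]        ┃·██·█·████··
          ┃workers = "utf-8┃······█····█
          ┃port = 8080     ┃····███·███·
          ┃retry_count = "0┃█··███····█·
          ┃max_retries = 54┃···········█
          ┃                ┃            


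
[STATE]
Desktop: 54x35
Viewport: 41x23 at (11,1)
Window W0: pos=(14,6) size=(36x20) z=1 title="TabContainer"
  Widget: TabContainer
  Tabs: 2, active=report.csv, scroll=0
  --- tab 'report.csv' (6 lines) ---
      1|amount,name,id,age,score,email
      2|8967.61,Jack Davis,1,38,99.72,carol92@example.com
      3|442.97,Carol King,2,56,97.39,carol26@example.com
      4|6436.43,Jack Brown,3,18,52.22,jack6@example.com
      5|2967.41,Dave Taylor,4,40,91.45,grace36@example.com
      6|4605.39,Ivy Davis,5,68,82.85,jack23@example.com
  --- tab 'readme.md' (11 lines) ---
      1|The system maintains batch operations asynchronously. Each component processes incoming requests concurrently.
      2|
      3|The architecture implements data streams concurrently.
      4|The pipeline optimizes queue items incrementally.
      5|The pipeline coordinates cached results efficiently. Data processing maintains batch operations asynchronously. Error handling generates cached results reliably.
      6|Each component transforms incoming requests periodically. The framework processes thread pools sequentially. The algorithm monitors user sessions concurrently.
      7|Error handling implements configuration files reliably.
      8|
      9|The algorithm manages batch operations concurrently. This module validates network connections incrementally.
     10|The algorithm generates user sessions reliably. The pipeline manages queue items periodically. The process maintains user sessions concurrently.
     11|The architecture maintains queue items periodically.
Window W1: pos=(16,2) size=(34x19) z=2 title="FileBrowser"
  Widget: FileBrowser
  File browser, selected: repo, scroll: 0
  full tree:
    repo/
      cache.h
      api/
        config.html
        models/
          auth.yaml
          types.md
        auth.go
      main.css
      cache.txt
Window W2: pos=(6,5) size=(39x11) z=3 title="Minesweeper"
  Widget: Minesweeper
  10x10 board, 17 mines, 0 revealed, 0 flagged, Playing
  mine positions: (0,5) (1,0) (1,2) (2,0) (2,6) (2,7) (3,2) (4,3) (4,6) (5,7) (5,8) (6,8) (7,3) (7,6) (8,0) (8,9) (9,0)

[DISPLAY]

                                         
     ┏━━━━━━━━━━━━━━━━━━━━━━━━━━━━━━━━┓  
     ┃ FileBrowser                    ┃  
     ┠────────────────────────────────┨  
━━━━━━━━━━━━━━━━━━━━━━━━━━━━━━━━━┓    ┃  
esweeper                         ┃    ┃  
─────────────────────────────────┨    ┃  
■■■■■■                           ┃    ┃  
■■■■■■                           ┃    ┃  
■■■■■■                           ┃    ┃  
■■■■■■                           ┃    ┃  
■■■■■■                           ┃    ┃  
■■■■■■                           ┃    ┃  
■■■■■■                           ┃    ┃  
━━━━━━━━━━━━━━━━━━━━━━━━━━━━━━━━━┛    ┃  
   ┃4┃                                ┃  
   ┃ ┃                                ┃  
   ┃ ┃                                ┃  
   ┃ ┃                                ┃  
   ┃ ┗━━━━━━━━━━━━━━━━━━━━━━━━━━━━━━━━┛  
   ┃                                  ┃  
   ┃                                  ┃  
   ┃                                  ┃  


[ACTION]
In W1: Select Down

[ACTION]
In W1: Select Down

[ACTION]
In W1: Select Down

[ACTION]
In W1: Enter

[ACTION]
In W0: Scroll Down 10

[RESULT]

                                         
     ┏━━━━━━━━━━━━━━━━━━━━━━━━━━━━━━━━┓  
     ┃ FileBrowser                    ┃  
     ┠────────────────────────────────┨  
━━━━━━━━━━━━━━━━━━━━━━━━━━━━━━━━━┓    ┃  
esweeper                         ┃    ┃  
─────────────────────────────────┨    ┃  
■■■■■■                           ┃    ┃  
■■■■■■                           ┃    ┃  
■■■■■■                           ┃    ┃  
■■■■■■                           ┃    ┃  
■■■■■■                           ┃    ┃  
■■■■■■                           ┃    ┃  
■■■■■■                           ┃    ┃  
━━━━━━━━━━━━━━━━━━━━━━━━━━━━━━━━━┛    ┃  
   ┃ ┃                                ┃  
   ┃ ┃                                ┃  
   ┃ ┃                                ┃  
   ┃ ┃                                ┃  
   ┃ ┗━━━━━━━━━━━━━━━━━━━━━━━━━━━━━━━━┛  
   ┃                                  ┃  
   ┃                                  ┃  
   ┃                                  ┃  
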